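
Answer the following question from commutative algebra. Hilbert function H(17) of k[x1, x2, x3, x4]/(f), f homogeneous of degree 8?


C(20,3)-C(12,3)=1140-220=920


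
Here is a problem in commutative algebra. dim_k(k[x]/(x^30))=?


Basis: 1,x,...,x^29
dim=30


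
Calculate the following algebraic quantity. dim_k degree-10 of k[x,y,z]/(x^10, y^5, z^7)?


Need i<10, j<5, k<7 with i+j+k=10.
For each i, j ranges over max(0,10-i-6)..min(4,10-i):
  i=0: j in [4,4] -> 1
  i=1: j in [3,4] -> 2
  i=2: j in [2,4] -> 3
  i=3: j in [1,4] -> 4
  i=4: j in [0,4] -> 5
  i=5: j in [0,4] -> 5
  i=6: j in [0,4] -> 5
  i=7: j in [0,3] -> 4
  i=8: j in [0,2] -> 3
  i=9: j in [0,1] -> 2
H(10) = 1+2+3+4+5+5+5+4+3+2 = 34


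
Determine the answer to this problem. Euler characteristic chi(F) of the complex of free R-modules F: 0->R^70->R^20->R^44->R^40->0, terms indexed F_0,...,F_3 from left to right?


chi = sum (-1)^i * rank:
(-1)^0*70=70
(-1)^1*20=-20
(-1)^2*44=44
(-1)^3*40=-40
chi=54


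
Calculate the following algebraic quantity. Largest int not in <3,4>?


gcd(3,4)=1 => F=ab-a-b=3*4-3-4=12-7=5


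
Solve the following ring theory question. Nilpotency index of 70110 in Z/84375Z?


70110^k mod 84375:
k=1: 70110
k=2: 62100
k=3: 81000
k=4: 50625
k=5: 0
First zero at k = 5


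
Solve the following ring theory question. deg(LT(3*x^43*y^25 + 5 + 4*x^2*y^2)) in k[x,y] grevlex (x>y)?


LT: 3*x^43*y^25
deg_x=43, deg_y=25
Total=43+25=68


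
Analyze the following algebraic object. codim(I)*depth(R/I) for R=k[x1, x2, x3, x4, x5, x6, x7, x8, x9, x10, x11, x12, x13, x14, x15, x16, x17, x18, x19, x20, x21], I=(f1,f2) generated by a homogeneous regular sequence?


codim=2, depth=dim(R/I)=21-2=19
Product=2*19=38


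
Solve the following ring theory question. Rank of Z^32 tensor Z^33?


rank(M(x)N) = rank(M)*rank(N)
32*33 = 1056


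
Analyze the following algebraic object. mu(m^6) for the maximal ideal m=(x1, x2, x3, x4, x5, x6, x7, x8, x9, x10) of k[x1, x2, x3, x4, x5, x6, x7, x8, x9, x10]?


Graded Nakayama: mu(m^d) = dim_k (m^d/m^(d+1)) = #degree-6 monomials in 10 vars
C(n+d-1,d)=C(15,6)=5005


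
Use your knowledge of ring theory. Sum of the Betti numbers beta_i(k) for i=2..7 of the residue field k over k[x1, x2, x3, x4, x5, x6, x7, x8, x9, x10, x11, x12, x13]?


Koszul resolution: beta_i(k)=C(n,i), n=13
C(13,2)=78, C(13,3)=286, C(13,4)=715, C(13,5)=1287, C(13,6)=1716, C(13,7)=1716
Sum=5798


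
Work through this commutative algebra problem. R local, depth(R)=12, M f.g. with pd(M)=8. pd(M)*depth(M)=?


pd+depth=12
depth=12-8=4
pd*depth=8*4=32


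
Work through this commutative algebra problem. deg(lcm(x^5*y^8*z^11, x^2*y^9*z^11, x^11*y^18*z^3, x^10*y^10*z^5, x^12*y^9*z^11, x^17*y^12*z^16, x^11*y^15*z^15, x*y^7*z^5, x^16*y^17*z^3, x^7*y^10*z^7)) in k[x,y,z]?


lcm = componentwise max:
x: max(5,2,11,10,12,17,11,1,16,7)=17
y: max(8,9,18,10,9,12,15,7,17,10)=18
z: max(11,11,3,5,11,16,15,5,3,7)=16
Total=17+18+16=51


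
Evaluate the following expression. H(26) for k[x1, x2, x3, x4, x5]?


C(d+n-1,n-1)=C(30,4)=27405


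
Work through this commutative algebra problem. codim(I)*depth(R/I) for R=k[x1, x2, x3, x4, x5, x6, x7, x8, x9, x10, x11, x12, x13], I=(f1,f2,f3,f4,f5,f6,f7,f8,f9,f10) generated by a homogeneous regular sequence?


codim=10, depth=dim(R/I)=13-10=3
Product=10*3=30


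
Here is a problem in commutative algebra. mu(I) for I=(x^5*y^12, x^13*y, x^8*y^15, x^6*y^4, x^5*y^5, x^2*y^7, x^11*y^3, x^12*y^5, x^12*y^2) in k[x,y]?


Remove redundant (divisible by others).
x^5*y^12 redundant.
x^12*y^5 redundant.
x^8*y^15 redundant.
Min: x^13*y, x^12*y^2, x^11*y^3, x^6*y^4, x^5*y^5, x^2*y^7
Count=6


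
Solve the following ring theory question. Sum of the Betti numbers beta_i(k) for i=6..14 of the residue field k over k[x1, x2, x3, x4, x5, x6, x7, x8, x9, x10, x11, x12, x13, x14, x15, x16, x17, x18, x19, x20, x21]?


Koszul resolution: beta_i(k)=C(n,i), n=21
C(21,6)=54264, C(21,7)=116280, C(21,8)=203490, C(21,9)=293930, C(21,10)=352716, C(21,11)=352716, C(21,12)=293930, C(21,13)=203490, C(21,14)=116280
Sum=1987096


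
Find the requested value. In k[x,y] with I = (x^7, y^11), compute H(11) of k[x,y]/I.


k[x,y], I = (x^7, y^11), d = 11
Need i < 7 and d-i < 11.
Range: 1 <= i <= 6.
H(11) = 6


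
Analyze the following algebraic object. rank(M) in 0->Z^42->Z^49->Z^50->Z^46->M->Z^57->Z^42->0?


Alt sum=0:
(-1)^0*42 + (-1)^1*49 + (-1)^2*50 + (-1)^3*46 + (-1)^4*? + (-1)^5*57 + (-1)^6*42=0
rank(M)=18


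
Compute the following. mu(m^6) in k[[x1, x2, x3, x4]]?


C(n+d-1,d)=C(9,6)=84


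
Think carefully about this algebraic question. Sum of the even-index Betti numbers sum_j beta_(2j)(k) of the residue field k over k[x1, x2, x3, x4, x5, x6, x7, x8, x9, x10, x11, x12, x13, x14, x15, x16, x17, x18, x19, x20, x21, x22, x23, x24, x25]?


Koszul resolution: beta_i(k)=C(n,i), n=25
sum_even C(25,i) = 2^(n-1) = 2^24 = 16777216


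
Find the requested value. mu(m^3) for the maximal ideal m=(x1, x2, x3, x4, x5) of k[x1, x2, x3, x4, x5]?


Graded Nakayama: mu(m^d) = dim_k (m^d/m^(d+1)) = #degree-3 monomials in 5 vars
C(n+d-1,d)=C(7,3)=35


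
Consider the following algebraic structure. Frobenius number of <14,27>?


gcd(14,27)=1 => F=ab-a-b=14*27-14-27=378-41=337


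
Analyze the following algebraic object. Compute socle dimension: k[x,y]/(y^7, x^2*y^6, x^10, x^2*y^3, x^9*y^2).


Socle = ann(m) = span of standard monomials u with x*u, y*u in I (staircase corners).
Redundant generators: x^2*y^6
Minimal generators: x^10, x^9*y^2, x^2*y^3, y^7
Corners: xy^6, x^8y^2, x^9y
Socle dim=3


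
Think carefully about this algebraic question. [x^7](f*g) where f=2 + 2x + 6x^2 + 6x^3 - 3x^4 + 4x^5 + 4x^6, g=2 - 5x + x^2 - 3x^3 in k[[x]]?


[x^7] = sum a_i*b_j, i+j=7
  -3*-3=9
  4*1=4
  4*-5=-20
Sum=-7


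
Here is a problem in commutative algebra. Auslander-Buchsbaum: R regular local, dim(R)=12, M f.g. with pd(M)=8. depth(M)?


pd+depth=depth(R)=12
depth=12-8=4


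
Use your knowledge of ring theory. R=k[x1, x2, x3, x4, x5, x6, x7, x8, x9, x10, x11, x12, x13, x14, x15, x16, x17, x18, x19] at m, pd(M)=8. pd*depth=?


pd+depth=19
depth=19-8=11
pd*depth=8*11=88


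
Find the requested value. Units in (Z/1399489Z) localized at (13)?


Local ring = Z/28561Z.
phi(28561) = 13^3*(13-1) = 26364


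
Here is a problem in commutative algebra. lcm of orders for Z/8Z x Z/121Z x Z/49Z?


Exponent = lcm of the cyclic orders; pairwise coprime => product.
2^3*11^2*7^2=8*121*49=47432


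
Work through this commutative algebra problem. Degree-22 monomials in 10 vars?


C(d+n-1,n-1)=C(31,9)=20160075


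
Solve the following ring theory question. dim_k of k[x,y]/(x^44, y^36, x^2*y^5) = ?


k[x,y]/I, I = (x^44, y^36, x^2*y^5)
Rect: 44x36=1584. Corner: (44-2)x(36-5)=1302.
dim = 1584-1302 = 282


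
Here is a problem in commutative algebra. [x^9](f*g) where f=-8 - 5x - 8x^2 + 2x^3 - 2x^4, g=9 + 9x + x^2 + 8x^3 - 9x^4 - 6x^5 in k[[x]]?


[x^9] = sum a_i*b_j, i+j=9
  -2*-6=12
Sum=12


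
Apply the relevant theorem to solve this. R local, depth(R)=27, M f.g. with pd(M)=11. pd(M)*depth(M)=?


pd+depth=27
depth=27-11=16
pd*depth=11*16=176


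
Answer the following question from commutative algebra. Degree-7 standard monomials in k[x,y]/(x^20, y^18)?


k[x,y], I = (x^20, y^18), d = 7
Need i < 20 and d-i < 18.
Range: 0 <= i <= 7.
H(7) = 8


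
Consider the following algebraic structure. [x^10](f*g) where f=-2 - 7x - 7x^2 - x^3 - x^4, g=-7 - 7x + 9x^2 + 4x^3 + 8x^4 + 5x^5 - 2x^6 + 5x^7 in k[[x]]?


[x^10] = sum a_i*b_j, i+j=10
  -1*5=-5
  -1*-2=2
Sum=-3


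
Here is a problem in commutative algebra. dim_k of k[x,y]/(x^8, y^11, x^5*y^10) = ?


k[x,y]/I, I = (x^8, y^11, x^5*y^10)
Rect: 8x11=88. Corner: (8-5)x(11-10)=3.
dim = 88-3 = 85


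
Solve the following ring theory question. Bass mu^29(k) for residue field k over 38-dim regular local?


C(n,i)=C(38,29)=163011640


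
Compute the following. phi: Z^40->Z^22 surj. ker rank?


rank(ker) = 40-22 = 18


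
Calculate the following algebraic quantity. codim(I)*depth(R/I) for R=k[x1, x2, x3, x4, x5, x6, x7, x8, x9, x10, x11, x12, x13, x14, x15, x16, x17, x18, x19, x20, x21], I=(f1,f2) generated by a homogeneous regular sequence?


codim=2, depth=dim(R/I)=21-2=19
Product=2*19=38


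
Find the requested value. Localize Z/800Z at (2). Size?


2-primary part: 800=2^5*25
Size=2^5=32


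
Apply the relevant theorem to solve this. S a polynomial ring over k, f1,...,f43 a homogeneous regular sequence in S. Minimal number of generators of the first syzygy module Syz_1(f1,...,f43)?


Regular sequence => Koszul complex is the minimal free resolution.
Syz_1 minimally generated by Koszul relations f_i*e_j - f_j*e_i (i<j): mu(Syz_1) = beta_2 = C(m,2) = m(m-1)/2
m=43
43*42/2 = 903


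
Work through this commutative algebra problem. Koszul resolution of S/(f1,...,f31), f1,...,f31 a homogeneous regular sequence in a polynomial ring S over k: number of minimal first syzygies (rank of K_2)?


Regular sequence => Koszul complex is the minimal free resolution.
Syz_1 minimally generated by Koszul relations f_i*e_j - f_j*e_i (i<j): mu(Syz_1) = beta_2 = C(m,2) = m(m-1)/2
m=31
31*30/2 = 465


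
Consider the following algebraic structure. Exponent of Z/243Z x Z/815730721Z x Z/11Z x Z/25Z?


Exponent = lcm of the cyclic orders; pairwise coprime => product.
3^5*13^8*11^1*5^2=243*815730721*11*25=54511205430825


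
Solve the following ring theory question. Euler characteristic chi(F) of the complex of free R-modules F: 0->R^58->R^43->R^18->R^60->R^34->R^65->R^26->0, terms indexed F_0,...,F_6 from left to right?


chi = sum (-1)^i * rank:
(-1)^0*58=58
(-1)^1*43=-43
(-1)^2*18=18
(-1)^3*60=-60
(-1)^4*34=34
(-1)^5*65=-65
(-1)^6*26=26
chi=-32


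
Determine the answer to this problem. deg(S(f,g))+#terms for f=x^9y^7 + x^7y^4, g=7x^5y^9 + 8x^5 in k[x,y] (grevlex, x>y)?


LT(f)=x^9y^7, LT(g)=7x^5y^9
lcm(LM)=x^9y^9
S(f,g) (scaled by 7 to clear denominators) = 7y^2*f - x^4*g = 7x^7y^6 - 8x^9
2 terms, deg 13.
13+2=15


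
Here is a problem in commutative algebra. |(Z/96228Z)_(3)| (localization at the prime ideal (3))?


3-primary part: 96228=3^7*44
Size=3^7=2187


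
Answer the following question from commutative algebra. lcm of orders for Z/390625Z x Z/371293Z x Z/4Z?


Exponent = lcm of the cyclic orders; pairwise coprime => product.
5^8*13^5*2^2=390625*371293*4=580145312500


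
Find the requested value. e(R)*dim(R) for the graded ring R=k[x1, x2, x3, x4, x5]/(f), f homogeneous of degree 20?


e(R)=deg(f)=20, dim(R)=5-1=4
e*dim=20*4=80


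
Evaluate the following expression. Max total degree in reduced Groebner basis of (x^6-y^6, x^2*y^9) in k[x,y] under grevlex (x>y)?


LT(f1)=x^6, LT(f2)=x^2y^9, lcm=x^6y^9
S(f1,f2) = y^9*f1 - x^4*f2 = -y^15
Reduced GB = {f1, f2, y^15}; degrees 6, 11, 15
Max = 15


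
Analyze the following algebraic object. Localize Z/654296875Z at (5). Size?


5-primary part: 654296875=5^10*67
Size=5^10=9765625


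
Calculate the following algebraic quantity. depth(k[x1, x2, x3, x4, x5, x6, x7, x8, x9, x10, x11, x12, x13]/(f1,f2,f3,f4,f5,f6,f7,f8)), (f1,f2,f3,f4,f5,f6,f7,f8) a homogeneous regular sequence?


depth(R)=13
depth(R/I)=13-8=5


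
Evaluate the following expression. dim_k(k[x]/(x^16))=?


Basis: 1,x,...,x^15
dim=16


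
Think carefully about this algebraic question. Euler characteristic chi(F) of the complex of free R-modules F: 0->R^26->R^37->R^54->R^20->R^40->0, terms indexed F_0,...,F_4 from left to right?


chi = sum (-1)^i * rank:
(-1)^0*26=26
(-1)^1*37=-37
(-1)^2*54=54
(-1)^3*20=-20
(-1)^4*40=40
chi=63


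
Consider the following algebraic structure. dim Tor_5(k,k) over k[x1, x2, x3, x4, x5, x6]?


Koszul: C(n,i)=C(6,5)=6


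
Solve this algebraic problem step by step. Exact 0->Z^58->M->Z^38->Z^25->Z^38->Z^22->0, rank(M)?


Alt sum=0:
(-1)^0*58 + (-1)^1*? + (-1)^2*38 + (-1)^3*25 + (-1)^4*38 + (-1)^5*22=0
rank(M)=87


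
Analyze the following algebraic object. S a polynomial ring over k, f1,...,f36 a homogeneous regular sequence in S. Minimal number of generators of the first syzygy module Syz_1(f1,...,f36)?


Regular sequence => Koszul complex is the minimal free resolution.
Syz_1 minimally generated by Koszul relations f_i*e_j - f_j*e_i (i<j): mu(Syz_1) = beta_2 = C(m,2) = m(m-1)/2
m=36
36*35/2 = 630


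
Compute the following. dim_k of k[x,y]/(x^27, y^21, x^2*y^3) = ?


k[x,y]/I, I = (x^27, y^21, x^2*y^3)
Rect: 27x21=567. Corner: (27-2)x(21-3)=450.
dim = 567-450 = 117


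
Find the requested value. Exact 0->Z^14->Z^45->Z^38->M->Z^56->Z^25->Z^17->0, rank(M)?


Alt sum=0:
(-1)^0*14 + (-1)^1*45 + (-1)^2*38 + (-1)^3*? + (-1)^4*56 + (-1)^5*25 + (-1)^6*17=0
rank(M)=55


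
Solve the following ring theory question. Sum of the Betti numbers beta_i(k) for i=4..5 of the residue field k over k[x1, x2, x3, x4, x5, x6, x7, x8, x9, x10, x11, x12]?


Koszul resolution: beta_i(k)=C(n,i), n=12
C(12,4)=495, C(12,5)=792
Sum=1287


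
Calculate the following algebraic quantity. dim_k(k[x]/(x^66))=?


Basis: 1,x,...,x^65
dim=66


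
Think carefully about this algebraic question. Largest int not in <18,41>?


gcd(18,41)=1 => F=ab-a-b=18*41-18-41=738-59=679


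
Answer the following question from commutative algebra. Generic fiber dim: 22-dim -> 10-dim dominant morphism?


dim(fiber)=dim(X)-dim(Y)=22-10=12


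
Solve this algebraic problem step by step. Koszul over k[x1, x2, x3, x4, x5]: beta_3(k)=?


C(n,i)=C(5,3)=10


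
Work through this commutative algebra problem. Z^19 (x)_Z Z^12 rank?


rank(M(x)N) = rank(M)*rank(N)
19*12 = 228


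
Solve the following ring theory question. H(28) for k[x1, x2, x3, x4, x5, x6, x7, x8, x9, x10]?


C(d+n-1,n-1)=C(37,9)=124403620


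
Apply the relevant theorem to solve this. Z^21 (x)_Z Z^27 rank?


rank(M(x)N) = rank(M)*rank(N)
21*27 = 567


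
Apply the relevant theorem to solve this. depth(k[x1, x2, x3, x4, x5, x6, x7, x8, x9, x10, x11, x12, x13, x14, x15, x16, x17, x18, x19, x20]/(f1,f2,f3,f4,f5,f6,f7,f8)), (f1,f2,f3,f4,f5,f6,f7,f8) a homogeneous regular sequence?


depth(R)=20
depth(R/I)=20-8=12


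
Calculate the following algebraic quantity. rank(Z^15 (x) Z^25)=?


rank(M(x)N) = rank(M)*rank(N)
15*25 = 375


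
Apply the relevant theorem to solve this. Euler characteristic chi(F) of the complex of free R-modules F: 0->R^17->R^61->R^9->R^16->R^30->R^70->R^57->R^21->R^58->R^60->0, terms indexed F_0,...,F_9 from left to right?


chi = sum (-1)^i * rank:
(-1)^0*17=17
(-1)^1*61=-61
(-1)^2*9=9
(-1)^3*16=-16
(-1)^4*30=30
(-1)^5*70=-70
(-1)^6*57=57
(-1)^7*21=-21
(-1)^8*58=58
(-1)^9*60=-60
chi=-57


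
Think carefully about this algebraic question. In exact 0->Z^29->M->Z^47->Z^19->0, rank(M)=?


Alt sum=0:
(-1)^0*29 + (-1)^1*? + (-1)^2*47 + (-1)^3*19=0
rank(M)=57


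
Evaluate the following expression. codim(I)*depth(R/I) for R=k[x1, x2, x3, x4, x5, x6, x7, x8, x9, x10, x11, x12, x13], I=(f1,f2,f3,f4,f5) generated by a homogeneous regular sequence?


codim=5, depth=dim(R/I)=13-5=8
Product=5*8=40


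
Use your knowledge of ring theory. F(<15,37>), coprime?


gcd(15,37)=1 => F=ab-a-b=15*37-15-37=555-52=503


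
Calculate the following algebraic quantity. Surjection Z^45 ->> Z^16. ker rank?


rank(ker) = 45-16 = 29


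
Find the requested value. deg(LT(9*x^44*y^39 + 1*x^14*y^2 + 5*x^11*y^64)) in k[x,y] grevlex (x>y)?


LT: 9*x^44*y^39
deg_x=44, deg_y=39
Total=44+39=83


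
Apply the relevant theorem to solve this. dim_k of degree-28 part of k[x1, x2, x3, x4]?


C(d+n-1,n-1)=C(31,3)=4495


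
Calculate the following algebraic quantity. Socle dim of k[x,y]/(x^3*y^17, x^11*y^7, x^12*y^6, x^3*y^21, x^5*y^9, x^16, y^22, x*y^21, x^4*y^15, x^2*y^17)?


Socle = ann(m) = span of standard monomials u with x*u, y*u in I (staircase corners).
Redundant generators: x^3*y^17, x^3*y^21
Minimal generators: x^16, x^12*y^6, x^11*y^7, x^5*y^9, x^4*y^15, x^2*y^17, x*y^21, y^22
Corners: y^21, xy^20, x^3y^16, x^4y^14, x^10y^8, x^11y^6, x^15y^5
Socle dim=7


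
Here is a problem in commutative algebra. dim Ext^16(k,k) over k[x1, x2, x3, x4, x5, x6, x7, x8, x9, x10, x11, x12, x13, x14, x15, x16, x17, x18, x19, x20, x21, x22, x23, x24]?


C(n,i)=C(24,16)=735471


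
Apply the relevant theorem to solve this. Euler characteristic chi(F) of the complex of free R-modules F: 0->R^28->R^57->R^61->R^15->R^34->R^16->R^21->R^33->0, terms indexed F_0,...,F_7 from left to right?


chi = sum (-1)^i * rank:
(-1)^0*28=28
(-1)^1*57=-57
(-1)^2*61=61
(-1)^3*15=-15
(-1)^4*34=34
(-1)^5*16=-16
(-1)^6*21=21
(-1)^7*33=-33
chi=23


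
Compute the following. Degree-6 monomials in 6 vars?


C(d+n-1,n-1)=C(11,5)=462


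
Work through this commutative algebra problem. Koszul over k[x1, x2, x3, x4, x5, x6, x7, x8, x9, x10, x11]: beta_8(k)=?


C(n,i)=C(11,8)=165


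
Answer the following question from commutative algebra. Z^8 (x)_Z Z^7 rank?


rank(M(x)N) = rank(M)*rank(N)
8*7 = 56


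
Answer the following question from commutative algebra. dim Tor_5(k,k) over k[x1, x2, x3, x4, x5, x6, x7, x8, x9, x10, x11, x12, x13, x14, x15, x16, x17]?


Koszul: C(n,i)=C(17,5)=6188


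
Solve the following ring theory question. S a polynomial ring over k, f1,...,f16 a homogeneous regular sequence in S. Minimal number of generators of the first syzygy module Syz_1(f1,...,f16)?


Regular sequence => Koszul complex is the minimal free resolution.
Syz_1 minimally generated by Koszul relations f_i*e_j - f_j*e_i (i<j): mu(Syz_1) = beta_2 = C(m,2) = m(m-1)/2
m=16
16*15/2 = 120


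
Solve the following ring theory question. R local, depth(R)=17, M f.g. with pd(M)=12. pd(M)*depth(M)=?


pd+depth=17
depth=17-12=5
pd*depth=12*5=60


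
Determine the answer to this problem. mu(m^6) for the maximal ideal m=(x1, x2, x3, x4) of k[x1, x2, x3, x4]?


Graded Nakayama: mu(m^d) = dim_k (m^d/m^(d+1)) = #degree-6 monomials in 4 vars
C(n+d-1,d)=C(9,6)=84


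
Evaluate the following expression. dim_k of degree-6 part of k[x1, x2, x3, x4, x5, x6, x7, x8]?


C(d+n-1,n-1)=C(13,7)=1716


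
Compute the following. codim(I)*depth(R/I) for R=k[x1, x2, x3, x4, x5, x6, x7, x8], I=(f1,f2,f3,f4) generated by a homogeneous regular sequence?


codim=4, depth=dim(R/I)=8-4=4
Product=4*4=16


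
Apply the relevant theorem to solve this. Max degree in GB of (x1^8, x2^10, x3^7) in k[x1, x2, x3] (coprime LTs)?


Pure powers, coprime LTs => already GB.
Degrees: 8, 10, 7
Max=10


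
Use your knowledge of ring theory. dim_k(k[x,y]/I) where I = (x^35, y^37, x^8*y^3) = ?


k[x,y]/I, I = (x^35, y^37, x^8*y^3)
Rect: 35x37=1295. Corner: (35-8)x(37-3)=918.
dim = 1295-918 = 377


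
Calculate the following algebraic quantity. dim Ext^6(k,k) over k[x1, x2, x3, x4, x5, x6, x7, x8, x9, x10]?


C(n,i)=C(10,6)=210


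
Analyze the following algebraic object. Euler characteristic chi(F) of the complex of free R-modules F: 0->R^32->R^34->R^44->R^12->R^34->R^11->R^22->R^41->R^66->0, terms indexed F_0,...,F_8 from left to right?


chi = sum (-1)^i * rank:
(-1)^0*32=32
(-1)^1*34=-34
(-1)^2*44=44
(-1)^3*12=-12
(-1)^4*34=34
(-1)^5*11=-11
(-1)^6*22=22
(-1)^7*41=-41
(-1)^8*66=66
chi=100


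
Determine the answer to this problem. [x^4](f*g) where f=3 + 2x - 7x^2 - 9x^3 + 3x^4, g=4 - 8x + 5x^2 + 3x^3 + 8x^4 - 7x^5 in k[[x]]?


[x^4] = sum a_i*b_j, i+j=4
  3*8=24
  2*3=6
  -7*5=-35
  -9*-8=72
  3*4=12
Sum=79


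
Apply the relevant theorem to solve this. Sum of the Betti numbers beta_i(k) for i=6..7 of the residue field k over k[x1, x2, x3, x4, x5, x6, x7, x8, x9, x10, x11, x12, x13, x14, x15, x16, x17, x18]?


Koszul resolution: beta_i(k)=C(n,i), n=18
C(18,6)=18564, C(18,7)=31824
Sum=50388


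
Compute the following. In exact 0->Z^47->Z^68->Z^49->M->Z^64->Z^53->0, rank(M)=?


Alt sum=0:
(-1)^0*47 + (-1)^1*68 + (-1)^2*49 + (-1)^3*? + (-1)^4*64 + (-1)^5*53=0
rank(M)=39


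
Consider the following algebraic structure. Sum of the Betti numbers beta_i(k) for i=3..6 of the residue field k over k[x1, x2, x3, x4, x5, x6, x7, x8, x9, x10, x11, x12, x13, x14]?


Koszul resolution: beta_i(k)=C(n,i), n=14
C(14,3)=364, C(14,4)=1001, C(14,5)=2002, C(14,6)=3003
Sum=6370


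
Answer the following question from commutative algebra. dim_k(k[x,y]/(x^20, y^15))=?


Basis: x^i*y^j, i<20, j<15
20*15=300


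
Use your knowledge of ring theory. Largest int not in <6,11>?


gcd(6,11)=1 => F=ab-a-b=6*11-6-11=66-17=49


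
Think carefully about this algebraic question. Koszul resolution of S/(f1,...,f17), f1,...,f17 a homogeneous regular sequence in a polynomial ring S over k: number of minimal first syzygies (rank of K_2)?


Regular sequence => Koszul complex is the minimal free resolution.
Syz_1 minimally generated by Koszul relations f_i*e_j - f_j*e_i (i<j): mu(Syz_1) = beta_2 = C(m,2) = m(m-1)/2
m=17
17*16/2 = 136


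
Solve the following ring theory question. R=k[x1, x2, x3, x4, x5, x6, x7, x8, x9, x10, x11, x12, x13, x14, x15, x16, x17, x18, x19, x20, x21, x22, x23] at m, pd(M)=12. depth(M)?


pd+depth=depth(R)=23
depth=23-12=11


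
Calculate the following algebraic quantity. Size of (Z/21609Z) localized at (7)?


7-primary part: 21609=7^4*9
Size=7^4=2401


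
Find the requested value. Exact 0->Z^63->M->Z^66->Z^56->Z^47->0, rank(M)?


Alt sum=0:
(-1)^0*63 + (-1)^1*? + (-1)^2*66 + (-1)^3*56 + (-1)^4*47=0
rank(M)=120


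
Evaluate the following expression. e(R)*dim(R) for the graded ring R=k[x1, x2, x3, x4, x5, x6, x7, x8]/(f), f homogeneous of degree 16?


e(R)=deg(f)=16, dim(R)=8-1=7
e*dim=16*7=112


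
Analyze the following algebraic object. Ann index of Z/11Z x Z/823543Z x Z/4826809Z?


Exponent = lcm of the cyclic orders; pairwise coprime => product.
11^1*7^7*13^6=11*823543*4826809=43725932407157


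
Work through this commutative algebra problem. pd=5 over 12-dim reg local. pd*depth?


pd+depth=12
depth=12-5=7
pd*depth=5*7=35


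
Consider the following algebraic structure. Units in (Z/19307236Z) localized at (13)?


Local ring = Z/4826809Z.
phi(4826809) = 13^5*(13-1) = 4455516


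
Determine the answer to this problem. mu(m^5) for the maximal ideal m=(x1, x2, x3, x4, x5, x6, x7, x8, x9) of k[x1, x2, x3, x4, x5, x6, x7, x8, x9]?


Graded Nakayama: mu(m^d) = dim_k (m^d/m^(d+1)) = #degree-5 monomials in 9 vars
C(n+d-1,d)=C(13,5)=1287


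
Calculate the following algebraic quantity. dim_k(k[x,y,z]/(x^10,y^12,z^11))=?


Basis: x^iy^jz^k, i<10,j<12,k<11
10*12*11=1320


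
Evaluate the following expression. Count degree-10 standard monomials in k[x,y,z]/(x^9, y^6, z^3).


Need i<9, j<6, k<3 with i+j+k=10.
For each i, j ranges over max(0,10-i-2)..min(5,10-i):
  i=0: j in [8,5] -> 0
  i=1: j in [7,5] -> 0
  i=2: j in [6,5] -> 0
  i=3: j in [5,5] -> 1
  i=4: j in [4,5] -> 2
  i=5: j in [3,5] -> 3
  i=6: j in [2,4] -> 3
  i=7: j in [1,3] -> 3
  i=8: j in [0,2] -> 3
H(10) = 0+0+0+1+2+3+3+3+3 = 15


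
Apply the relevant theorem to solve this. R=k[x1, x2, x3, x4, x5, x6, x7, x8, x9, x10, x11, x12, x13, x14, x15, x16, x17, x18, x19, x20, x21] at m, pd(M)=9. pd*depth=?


pd+depth=21
depth=21-9=12
pd*depth=9*12=108


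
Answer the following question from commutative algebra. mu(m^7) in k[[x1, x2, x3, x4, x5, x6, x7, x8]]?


C(n+d-1,d)=C(14,7)=3432


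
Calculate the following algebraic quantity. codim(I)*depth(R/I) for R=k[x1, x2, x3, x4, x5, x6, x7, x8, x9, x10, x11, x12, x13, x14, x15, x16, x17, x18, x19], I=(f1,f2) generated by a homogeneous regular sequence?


codim=2, depth=dim(R/I)=19-2=17
Product=2*17=34


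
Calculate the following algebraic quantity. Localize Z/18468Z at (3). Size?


3-primary part: 18468=3^5*76
Size=3^5=243


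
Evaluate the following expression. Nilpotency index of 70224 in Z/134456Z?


70224^k mod 134456:
k=1: 70224
k=2: 101920
k=3: 2744
k=4: 19208
k=5: 0
First zero at k = 5


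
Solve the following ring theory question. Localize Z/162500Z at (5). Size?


5-primary part: 162500=5^5*52
Size=5^5=3125


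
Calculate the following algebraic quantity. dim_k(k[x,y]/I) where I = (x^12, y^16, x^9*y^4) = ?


k[x,y]/I, I = (x^12, y^16, x^9*y^4)
Rect: 12x16=192. Corner: (12-9)x(16-4)=36.
dim = 192-36 = 156


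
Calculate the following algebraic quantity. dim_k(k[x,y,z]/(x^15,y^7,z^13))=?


Basis: x^iy^jz^k, i<15,j<7,k<13
15*7*13=1365


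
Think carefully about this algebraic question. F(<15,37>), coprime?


gcd(15,37)=1 => F=ab-a-b=15*37-15-37=555-52=503


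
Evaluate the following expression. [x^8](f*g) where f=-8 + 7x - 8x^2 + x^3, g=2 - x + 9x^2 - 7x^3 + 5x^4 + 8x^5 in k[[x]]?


[x^8] = sum a_i*b_j, i+j=8
  1*8=8
Sum=8


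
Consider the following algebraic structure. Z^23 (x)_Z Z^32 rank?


rank(M(x)N) = rank(M)*rank(N)
23*32 = 736


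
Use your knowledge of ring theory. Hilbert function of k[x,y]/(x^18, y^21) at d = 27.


k[x,y], I = (x^18, y^21), d = 27
Need i < 18 and d-i < 21.
Range: 7 <= i <= 17.
H(27) = 11


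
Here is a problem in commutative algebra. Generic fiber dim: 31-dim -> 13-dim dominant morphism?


dim(fiber)=dim(X)-dim(Y)=31-13=18


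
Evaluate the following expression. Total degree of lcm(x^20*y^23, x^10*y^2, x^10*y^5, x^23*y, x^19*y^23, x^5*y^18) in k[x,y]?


lcm = componentwise max:
x: max(20,10,10,23,19,5)=23
y: max(23,2,5,1,23,18)=23
Total=23+23=46


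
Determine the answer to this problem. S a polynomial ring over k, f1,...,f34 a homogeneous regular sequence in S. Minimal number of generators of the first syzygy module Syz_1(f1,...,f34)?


Regular sequence => Koszul complex is the minimal free resolution.
Syz_1 minimally generated by Koszul relations f_i*e_j - f_j*e_i (i<j): mu(Syz_1) = beta_2 = C(m,2) = m(m-1)/2
m=34
34*33/2 = 561


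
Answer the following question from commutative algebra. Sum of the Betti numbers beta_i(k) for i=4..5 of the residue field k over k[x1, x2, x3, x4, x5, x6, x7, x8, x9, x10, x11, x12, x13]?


Koszul resolution: beta_i(k)=C(n,i), n=13
C(13,4)=715, C(13,5)=1287
Sum=2002


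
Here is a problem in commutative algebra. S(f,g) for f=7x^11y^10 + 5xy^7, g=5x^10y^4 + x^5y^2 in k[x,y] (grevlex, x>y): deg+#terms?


LT(f)=7x^11y^10, LT(g)=5x^10y^4
lcm(LM)=x^11y^10
S(f,g) (scaled by 35 to clear denominators) = 5*f - 7xy^6*g = -7x^6y^8 + 25xy^7
2 terms, deg 14.
14+2=16


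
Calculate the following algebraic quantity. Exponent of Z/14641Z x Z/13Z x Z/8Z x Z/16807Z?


Exponent = lcm of the cyclic orders; pairwise coprime => product.
11^4*13^1*2^3*7^5=14641*13*8*16807=25591413848


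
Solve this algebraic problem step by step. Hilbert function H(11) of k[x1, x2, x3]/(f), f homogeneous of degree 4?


C(13,2)-C(9,2)=78-36=42


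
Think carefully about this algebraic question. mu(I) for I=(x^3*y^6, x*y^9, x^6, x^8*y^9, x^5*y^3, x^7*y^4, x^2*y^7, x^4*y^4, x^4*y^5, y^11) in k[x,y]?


Remove redundant (divisible by others).
x^4*y^5 redundant.
x^7*y^4 redundant.
x^8*y^9 redundant.
Min: x^6, x^5*y^3, x^4*y^4, x^3*y^6, x^2*y^7, x*y^9, y^11
Count=7


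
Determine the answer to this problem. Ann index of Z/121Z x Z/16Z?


Exponent = lcm of the cyclic orders; pairwise coprime => product.
11^2*2^4=121*16=1936


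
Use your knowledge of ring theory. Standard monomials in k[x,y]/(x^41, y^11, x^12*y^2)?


k[x,y]/I, I = (x^41, y^11, x^12*y^2)
Rect: 41x11=451. Corner: (41-12)x(11-2)=261.
dim = 451-261 = 190


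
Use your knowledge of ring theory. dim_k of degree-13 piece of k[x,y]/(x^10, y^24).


k[x,y], I = (x^10, y^24), d = 13
Need i < 10 and d-i < 24.
Range: 0 <= i <= 9.
H(13) = 10


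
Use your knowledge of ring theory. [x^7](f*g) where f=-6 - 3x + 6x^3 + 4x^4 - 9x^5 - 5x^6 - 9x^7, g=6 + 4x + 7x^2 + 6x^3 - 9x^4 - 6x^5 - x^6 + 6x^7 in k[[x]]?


[x^7] = sum a_i*b_j, i+j=7
  -6*6=-36
  -3*-1=3
  6*-9=-54
  4*6=24
  -9*7=-63
  -5*4=-20
  -9*6=-54
Sum=-200


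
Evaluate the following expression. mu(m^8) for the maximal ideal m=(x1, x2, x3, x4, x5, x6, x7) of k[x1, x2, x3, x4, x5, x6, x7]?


Graded Nakayama: mu(m^d) = dim_k (m^d/m^(d+1)) = #degree-8 monomials in 7 vars
C(n+d-1,d)=C(14,8)=3003


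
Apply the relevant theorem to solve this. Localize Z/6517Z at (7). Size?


7-primary part: 6517=7^3*19
Size=7^3=343


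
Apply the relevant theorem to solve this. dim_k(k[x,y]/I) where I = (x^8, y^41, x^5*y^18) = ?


k[x,y]/I, I = (x^8, y^41, x^5*y^18)
Rect: 8x41=328. Corner: (8-5)x(41-18)=69.
dim = 328-69 = 259


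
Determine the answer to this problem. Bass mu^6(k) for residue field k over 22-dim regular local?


C(n,i)=C(22,6)=74613


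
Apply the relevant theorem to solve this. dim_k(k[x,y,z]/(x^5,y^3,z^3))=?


Basis: x^iy^jz^k, i<5,j<3,k<3
5*3*3=45


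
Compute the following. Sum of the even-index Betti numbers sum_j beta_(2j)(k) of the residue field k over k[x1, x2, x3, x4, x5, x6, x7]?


Koszul resolution: beta_i(k)=C(n,i), n=7
sum_even C(7,i) = 2^(n-1) = 2^6 = 64


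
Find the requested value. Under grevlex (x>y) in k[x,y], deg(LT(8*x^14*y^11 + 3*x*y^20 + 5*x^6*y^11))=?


LT: 8*x^14*y^11
deg_x=14, deg_y=11
Total=14+11=25


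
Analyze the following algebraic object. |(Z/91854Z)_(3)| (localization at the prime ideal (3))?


3-primary part: 91854=3^8*14
Size=3^8=6561


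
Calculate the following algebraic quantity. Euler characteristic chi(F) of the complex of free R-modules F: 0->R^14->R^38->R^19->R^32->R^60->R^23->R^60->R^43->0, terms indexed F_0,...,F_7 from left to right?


chi = sum (-1)^i * rank:
(-1)^0*14=14
(-1)^1*38=-38
(-1)^2*19=19
(-1)^3*32=-32
(-1)^4*60=60
(-1)^5*23=-23
(-1)^6*60=60
(-1)^7*43=-43
chi=17


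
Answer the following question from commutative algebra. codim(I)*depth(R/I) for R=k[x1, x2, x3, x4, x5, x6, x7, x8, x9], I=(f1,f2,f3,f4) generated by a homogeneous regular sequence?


codim=4, depth=dim(R/I)=9-4=5
Product=4*5=20


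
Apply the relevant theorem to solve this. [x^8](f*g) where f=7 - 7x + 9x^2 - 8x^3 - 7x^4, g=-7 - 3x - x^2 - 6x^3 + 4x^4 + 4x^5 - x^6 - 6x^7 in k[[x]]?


[x^8] = sum a_i*b_j, i+j=8
  -7*-6=42
  9*-1=-9
  -8*4=-32
  -7*4=-28
Sum=-27


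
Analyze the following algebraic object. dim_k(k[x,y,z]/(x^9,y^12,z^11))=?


Basis: x^iy^jz^k, i<9,j<12,k<11
9*12*11=1188


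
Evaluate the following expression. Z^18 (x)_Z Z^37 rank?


rank(M(x)N) = rank(M)*rank(N)
18*37 = 666


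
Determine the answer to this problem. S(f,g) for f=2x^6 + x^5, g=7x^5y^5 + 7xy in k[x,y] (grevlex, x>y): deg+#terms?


LT(f)=2x^6, LT(g)=7x^5y^5
lcm(LM)=x^6y^5
S(f,g) (scaled by 14 to clear denominators) = 7y^5*f - 2x*g = 7x^5y^5 - 14x^2y
2 terms, deg 10.
10+2=12


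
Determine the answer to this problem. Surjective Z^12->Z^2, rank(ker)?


rank(ker) = 12-2 = 10


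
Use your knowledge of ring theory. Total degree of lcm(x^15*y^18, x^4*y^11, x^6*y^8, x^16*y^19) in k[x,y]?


lcm = componentwise max:
x: max(15,4,6,16)=16
y: max(18,11,8,19)=19
Total=16+19=35


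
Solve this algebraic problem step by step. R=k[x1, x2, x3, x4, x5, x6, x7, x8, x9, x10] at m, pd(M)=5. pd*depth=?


pd+depth=10
depth=10-5=5
pd*depth=5*5=25


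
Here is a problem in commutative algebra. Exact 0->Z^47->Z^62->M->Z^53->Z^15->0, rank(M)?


Alt sum=0:
(-1)^0*47 + (-1)^1*62 + (-1)^2*? + (-1)^3*53 + (-1)^4*15=0
rank(M)=53


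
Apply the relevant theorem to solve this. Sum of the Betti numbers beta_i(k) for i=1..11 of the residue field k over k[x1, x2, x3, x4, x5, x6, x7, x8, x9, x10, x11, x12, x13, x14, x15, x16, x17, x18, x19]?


Koszul resolution: beta_i(k)=C(n,i), n=19
C(19,1)=19, C(19,2)=171, C(19,3)=969, C(19,4)=3876, C(19,5)=11628, C(19,6)=27132, C(19,7)=50388, C(19,8)=75582, C(19,9)=92378, C(19,10)=92378, C(19,11)=75582
Sum=430103


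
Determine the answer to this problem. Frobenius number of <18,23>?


gcd(18,23)=1 => F=ab-a-b=18*23-18-23=414-41=373


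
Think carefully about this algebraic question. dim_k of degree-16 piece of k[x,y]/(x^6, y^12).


k[x,y], I = (x^6, y^12), d = 16
Need i < 6 and d-i < 12.
Range: 5 <= i <= 5.
H(16) = 1


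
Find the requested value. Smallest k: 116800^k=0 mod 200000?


116800^k mod 200000:
k=1: 116800
k=2: 40000
k=3: 0
First zero at k = 3


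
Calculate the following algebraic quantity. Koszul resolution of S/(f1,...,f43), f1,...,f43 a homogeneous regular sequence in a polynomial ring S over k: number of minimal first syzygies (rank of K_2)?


Regular sequence => Koszul complex is the minimal free resolution.
Syz_1 minimally generated by Koszul relations f_i*e_j - f_j*e_i (i<j): mu(Syz_1) = beta_2 = C(m,2) = m(m-1)/2
m=43
43*42/2 = 903


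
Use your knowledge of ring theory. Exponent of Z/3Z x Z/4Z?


Exponent = lcm of the cyclic orders; pairwise coprime => product.
3^1*2^2=3*4=12


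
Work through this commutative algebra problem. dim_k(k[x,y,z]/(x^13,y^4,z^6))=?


Basis: x^iy^jz^k, i<13,j<4,k<6
13*4*6=312


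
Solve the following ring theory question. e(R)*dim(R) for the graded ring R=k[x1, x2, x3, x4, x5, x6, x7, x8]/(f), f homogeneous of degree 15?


e(R)=deg(f)=15, dim(R)=8-1=7
e*dim=15*7=105


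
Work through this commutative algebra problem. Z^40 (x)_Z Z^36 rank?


rank(M(x)N) = rank(M)*rank(N)
40*36 = 1440


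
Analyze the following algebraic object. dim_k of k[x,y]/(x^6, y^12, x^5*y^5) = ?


k[x,y]/I, I = (x^6, y^12, x^5*y^5)
Rect: 6x12=72. Corner: (6-5)x(12-5)=7.
dim = 72-7 = 65


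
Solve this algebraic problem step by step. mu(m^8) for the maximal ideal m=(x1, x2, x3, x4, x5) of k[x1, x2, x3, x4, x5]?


Graded Nakayama: mu(m^d) = dim_k (m^d/m^(d+1)) = #degree-8 monomials in 5 vars
C(n+d-1,d)=C(12,8)=495


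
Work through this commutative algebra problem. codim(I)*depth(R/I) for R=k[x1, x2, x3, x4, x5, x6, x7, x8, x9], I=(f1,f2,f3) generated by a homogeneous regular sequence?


codim=3, depth=dim(R/I)=9-3=6
Product=3*6=18


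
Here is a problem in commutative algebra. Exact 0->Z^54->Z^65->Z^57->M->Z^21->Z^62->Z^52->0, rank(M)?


Alt sum=0:
(-1)^0*54 + (-1)^1*65 + (-1)^2*57 + (-1)^3*? + (-1)^4*21 + (-1)^5*62 + (-1)^6*52=0
rank(M)=57


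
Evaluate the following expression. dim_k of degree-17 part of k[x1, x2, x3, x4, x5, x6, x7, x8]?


C(d+n-1,n-1)=C(24,7)=346104


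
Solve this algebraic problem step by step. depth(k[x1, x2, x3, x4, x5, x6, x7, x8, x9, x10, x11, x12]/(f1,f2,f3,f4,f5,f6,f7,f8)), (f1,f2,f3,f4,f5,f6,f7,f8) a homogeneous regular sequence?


depth(R)=12
depth(R/I)=12-8=4


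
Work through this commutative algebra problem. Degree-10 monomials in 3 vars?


C(d+n-1,n-1)=C(12,2)=66


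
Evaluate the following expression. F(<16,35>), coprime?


gcd(16,35)=1 => F=ab-a-b=16*35-16-35=560-51=509


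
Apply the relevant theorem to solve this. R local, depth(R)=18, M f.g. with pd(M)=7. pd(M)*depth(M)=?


pd+depth=18
depth=18-7=11
pd*depth=7*11=77


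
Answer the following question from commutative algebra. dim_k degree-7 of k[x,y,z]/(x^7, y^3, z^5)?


Need i<7, j<3, k<5 with i+j+k=7.
For each i, j ranges over max(0,7-i-4)..min(2,7-i):
  i=0: j in [3,2] -> 0
  i=1: j in [2,2] -> 1
  i=2: j in [1,2] -> 2
  i=3: j in [0,2] -> 3
  i=4: j in [0,2] -> 3
  i=5: j in [0,2] -> 3
  i=6: j in [0,1] -> 2
H(7) = 0+1+2+3+3+3+2 = 14


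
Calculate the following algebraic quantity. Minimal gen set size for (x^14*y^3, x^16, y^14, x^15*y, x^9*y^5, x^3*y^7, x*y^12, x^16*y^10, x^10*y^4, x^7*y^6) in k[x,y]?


Remove redundant (divisible by others).
x^16*y^10 redundant.
Min: x^16, x^15*y, x^14*y^3, x^10*y^4, x^9*y^5, x^7*y^6, x^3*y^7, x*y^12, y^14
Count=9


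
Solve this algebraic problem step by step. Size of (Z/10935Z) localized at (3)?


3-primary part: 10935=3^7*5
Size=3^7=2187


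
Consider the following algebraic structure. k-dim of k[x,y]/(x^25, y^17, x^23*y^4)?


k[x,y]/I, I = (x^25, y^17, x^23*y^4)
Rect: 25x17=425. Corner: (25-23)x(17-4)=26.
dim = 425-26 = 399


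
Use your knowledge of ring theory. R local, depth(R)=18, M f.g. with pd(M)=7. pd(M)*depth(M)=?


pd+depth=18
depth=18-7=11
pd*depth=7*11=77


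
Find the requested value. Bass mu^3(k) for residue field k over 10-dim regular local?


C(n,i)=C(10,3)=120


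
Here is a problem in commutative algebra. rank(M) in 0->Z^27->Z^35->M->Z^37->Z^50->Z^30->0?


Alt sum=0:
(-1)^0*27 + (-1)^1*35 + (-1)^2*? + (-1)^3*37 + (-1)^4*50 + (-1)^5*30=0
rank(M)=25


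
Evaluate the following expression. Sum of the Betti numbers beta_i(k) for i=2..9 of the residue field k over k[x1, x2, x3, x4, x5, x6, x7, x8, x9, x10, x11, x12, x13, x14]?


Koszul resolution: beta_i(k)=C(n,i), n=14
C(14,2)=91, C(14,3)=364, C(14,4)=1001, C(14,5)=2002, C(14,6)=3003, C(14,7)=3432, C(14,8)=3003, C(14,9)=2002
Sum=14898


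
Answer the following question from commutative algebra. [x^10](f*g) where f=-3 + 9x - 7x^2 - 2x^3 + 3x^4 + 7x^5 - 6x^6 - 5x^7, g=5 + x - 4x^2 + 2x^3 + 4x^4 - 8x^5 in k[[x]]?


[x^10] = sum a_i*b_j, i+j=10
  7*-8=-56
  -6*4=-24
  -5*2=-10
Sum=-90


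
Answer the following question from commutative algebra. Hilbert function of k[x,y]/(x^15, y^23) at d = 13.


k[x,y], I = (x^15, y^23), d = 13
Need i < 15 and d-i < 23.
Range: 0 <= i <= 13.
H(13) = 14


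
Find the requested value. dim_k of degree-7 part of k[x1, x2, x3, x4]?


C(d+n-1,n-1)=C(10,3)=120


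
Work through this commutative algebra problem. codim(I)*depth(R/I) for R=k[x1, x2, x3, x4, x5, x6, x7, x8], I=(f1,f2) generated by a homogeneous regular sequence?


codim=2, depth=dim(R/I)=8-2=6
Product=2*6=12


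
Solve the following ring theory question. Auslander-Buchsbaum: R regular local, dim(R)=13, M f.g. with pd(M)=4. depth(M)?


pd+depth=depth(R)=13
depth=13-4=9


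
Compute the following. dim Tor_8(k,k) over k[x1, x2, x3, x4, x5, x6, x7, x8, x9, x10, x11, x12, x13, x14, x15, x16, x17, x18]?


Koszul: C(n,i)=C(18,8)=43758


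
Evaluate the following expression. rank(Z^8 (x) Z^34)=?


rank(M(x)N) = rank(M)*rank(N)
8*34 = 272


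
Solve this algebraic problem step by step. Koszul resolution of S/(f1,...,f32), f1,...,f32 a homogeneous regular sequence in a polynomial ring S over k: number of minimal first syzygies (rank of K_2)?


Regular sequence => Koszul complex is the minimal free resolution.
Syz_1 minimally generated by Koszul relations f_i*e_j - f_j*e_i (i<j): mu(Syz_1) = beta_2 = C(m,2) = m(m-1)/2
m=32
32*31/2 = 496


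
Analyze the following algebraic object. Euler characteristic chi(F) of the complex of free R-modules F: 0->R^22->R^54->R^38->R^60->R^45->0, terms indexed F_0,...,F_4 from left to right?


chi = sum (-1)^i * rank:
(-1)^0*22=22
(-1)^1*54=-54
(-1)^2*38=38
(-1)^3*60=-60
(-1)^4*45=45
chi=-9


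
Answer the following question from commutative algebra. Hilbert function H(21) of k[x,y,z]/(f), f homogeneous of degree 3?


C(23,2)-C(20,2)=253-190=63


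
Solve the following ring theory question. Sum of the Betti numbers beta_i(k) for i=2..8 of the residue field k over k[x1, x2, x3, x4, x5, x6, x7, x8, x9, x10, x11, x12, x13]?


Koszul resolution: beta_i(k)=C(n,i), n=13
C(13,2)=78, C(13,3)=286, C(13,4)=715, C(13,5)=1287, C(13,6)=1716, C(13,7)=1716, C(13,8)=1287
Sum=7085


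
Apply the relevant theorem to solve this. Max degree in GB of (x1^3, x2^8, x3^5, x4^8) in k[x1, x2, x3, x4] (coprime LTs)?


Pure powers, coprime LTs => already GB.
Degrees: 3, 8, 5, 8
Max=8


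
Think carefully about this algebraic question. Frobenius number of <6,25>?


gcd(6,25)=1 => F=ab-a-b=6*25-6-25=150-31=119
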